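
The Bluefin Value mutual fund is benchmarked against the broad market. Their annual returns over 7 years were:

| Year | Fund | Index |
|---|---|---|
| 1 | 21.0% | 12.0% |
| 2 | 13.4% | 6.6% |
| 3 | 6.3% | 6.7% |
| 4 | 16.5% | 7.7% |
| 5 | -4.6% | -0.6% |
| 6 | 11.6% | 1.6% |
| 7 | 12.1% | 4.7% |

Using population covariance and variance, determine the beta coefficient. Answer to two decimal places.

r̄p = 10.9000%,  r̄m = 5.5286%
Cov = Σ(rp − r̄p)(rm − r̄m) / 7 = 23.7229
Var(rm) = Σ(rm − r̄m)² / 7 = 14.6849
β = Cov / Var = 23.7229 / 14.6849 = 1.6155

1.62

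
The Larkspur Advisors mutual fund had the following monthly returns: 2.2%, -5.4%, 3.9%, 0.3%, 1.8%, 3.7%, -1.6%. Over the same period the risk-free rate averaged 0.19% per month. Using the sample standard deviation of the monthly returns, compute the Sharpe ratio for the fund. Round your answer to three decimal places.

0.155

r̄ = (2.2 − 5.4 + 3.9 + 0.3 + 1.8 + 3.7 − 1.6) / 7 = 0.7000%
Σ(r − r̄)² = 65.3600; sample σ = √(65.3600/6) = 3.3005%
Sharpe = (r̄ − rf) / σ = (0.7000 − 0.19) / 3.3005 = 0.5100 / 3.3005 = 0.1545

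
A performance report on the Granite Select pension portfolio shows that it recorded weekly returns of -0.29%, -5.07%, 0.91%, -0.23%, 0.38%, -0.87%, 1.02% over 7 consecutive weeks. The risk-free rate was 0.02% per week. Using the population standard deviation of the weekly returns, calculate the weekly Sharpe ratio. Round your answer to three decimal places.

Mean return r̄ = -4.150 / 7 = -0.5929%
Population std dev = √[26.1513 / 7] = 1.9328%
Sharpe = (r̄ − rf) / σ = (-0.5929 − 0.02) / 1.9328 = -0.6129 / 1.9328 = -0.3171

-0.317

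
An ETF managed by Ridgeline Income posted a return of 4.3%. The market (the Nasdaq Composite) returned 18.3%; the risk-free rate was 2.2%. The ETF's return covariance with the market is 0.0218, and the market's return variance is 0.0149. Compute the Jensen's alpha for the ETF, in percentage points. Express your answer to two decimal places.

β = Cov / Var = 0.0218 / 0.0149 = 1.4631
E[R] = Rf + β(Rm − Rf) = 2.2% + 1.4631 × (18.3% − 2.2%) = 25.7559%
α = Rp − E[R] = 4.3% − 25.7559% = -21.4559

-21.46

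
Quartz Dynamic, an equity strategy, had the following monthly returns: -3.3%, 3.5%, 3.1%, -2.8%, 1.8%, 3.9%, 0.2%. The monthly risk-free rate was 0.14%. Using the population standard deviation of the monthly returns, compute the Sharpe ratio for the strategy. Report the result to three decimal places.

Mean return r̄ = 6.40 / 7 = 0.9143%
Population σ = √[Σ(r − r̄)² / 7] = √[53.2286 / 7] = √7.6041 = 2.7576%
Sharpe = (r̄ − rf) / σ = (0.9143 − 0.14) / 2.7576 = 0.7743 / 2.7576 = 0.2808

0.281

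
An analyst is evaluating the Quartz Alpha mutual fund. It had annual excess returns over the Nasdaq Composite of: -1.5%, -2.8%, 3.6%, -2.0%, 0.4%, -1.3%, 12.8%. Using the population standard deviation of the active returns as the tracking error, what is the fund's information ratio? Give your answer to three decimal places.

0.259

r̄ = (-1.5 − 2.8 + 3.6 − 2 + 0.4 − 1.3 + 12.8) / 7 = 9.20 / 7 = 1.3143%
Population std dev = √[180.6486 / 7] = 5.0801%
IR = r̄ / tracking error = 1.3143 / 5.0801 = 0.2587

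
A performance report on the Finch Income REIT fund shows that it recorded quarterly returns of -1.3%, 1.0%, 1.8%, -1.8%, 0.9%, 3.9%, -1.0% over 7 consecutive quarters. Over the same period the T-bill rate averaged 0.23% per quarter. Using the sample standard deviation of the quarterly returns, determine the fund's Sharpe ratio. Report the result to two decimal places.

r̄ = (-1.3 + 1 + 1.8 − 1.8 + 0.9 + 3.9 − 1) / 7 = 3.50 / 7 = 0.5000%
Σ(r − r̄)² = 24.4400; sample σ = √(24.4400/6) = 2.0183%
Sharpe = (r̄ − rf) / σ = (0.5000 − 0.23) / 2.0183 = 0.2700 / 2.0183 = 0.1338

0.13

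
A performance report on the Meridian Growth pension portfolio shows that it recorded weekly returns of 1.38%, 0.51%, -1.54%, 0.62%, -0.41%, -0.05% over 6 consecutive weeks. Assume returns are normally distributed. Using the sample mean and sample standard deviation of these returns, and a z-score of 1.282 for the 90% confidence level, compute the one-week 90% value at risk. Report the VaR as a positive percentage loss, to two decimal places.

μ = (1.38 + 0.51 − 1.54 + 0.62 − 0.41 − 0.05) / 6 = 0.510 / 6 = 0.0850%
Sample σ = √[Σ(r − μ)² / 5] = √[5.0478 / 5] = √1.0096 = 1.0048%
VaR = −(μ − z·σ) = −(0.0850 − 1.282 × 1.0048) = −(-1.2032) = 1.2032%

1.20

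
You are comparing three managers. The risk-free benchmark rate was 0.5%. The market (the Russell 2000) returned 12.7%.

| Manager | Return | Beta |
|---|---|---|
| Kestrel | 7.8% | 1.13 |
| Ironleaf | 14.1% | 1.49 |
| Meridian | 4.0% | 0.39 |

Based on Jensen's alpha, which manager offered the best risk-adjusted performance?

Kestrel: α = 7.8% − [0.5% + 1.13 × (12.7% − 0.5%)] = -6.486
Ironleaf: α = 14.1% − [0.5% + 1.49 × (12.7% − 0.5%)] = -4.578
Meridian: α = 4.0% − [0.5% + 0.39 × (12.7% − 0.5%)] = -1.258
Highest: Meridian (-1.258).

Meridian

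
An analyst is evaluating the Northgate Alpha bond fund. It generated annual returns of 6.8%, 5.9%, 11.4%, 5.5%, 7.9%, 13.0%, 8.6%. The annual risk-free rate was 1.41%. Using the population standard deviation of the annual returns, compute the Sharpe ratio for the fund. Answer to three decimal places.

r̄ = (6.8 + 5.9 + 11.4 + 5.5 + 7.9 + 13 + 8.6) / 7 = 8.4429%
Σ(r − r̄)² = 47.6571; population σ = √(47.6571/7) = 2.6092%
Sharpe = (r̄ − rf) / σ = (8.4429 − 1.41) / 2.6092 = 7.0329 / 2.6092 = 2.6954

2.695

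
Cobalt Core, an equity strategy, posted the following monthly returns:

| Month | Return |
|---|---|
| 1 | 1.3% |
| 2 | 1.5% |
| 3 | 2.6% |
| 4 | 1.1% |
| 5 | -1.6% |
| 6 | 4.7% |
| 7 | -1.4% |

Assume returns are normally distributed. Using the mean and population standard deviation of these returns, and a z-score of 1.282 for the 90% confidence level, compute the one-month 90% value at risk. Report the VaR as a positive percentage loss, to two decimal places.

μ = (1.3 + 1.5 + 2.6 + 1.1 − 1.6 + 4.7 − 1.4) / 7 = 8.20 / 7 = 1.1714%
Σ(r − μ)² = (1.3 − 1.1714)² + (1.5 − 1.1714)² + … = 28.9143
σ = √[28.9143 / 7] = 2.0324%
VaR = −(μ − z·σ) = −(1.1714 − 1.282 × 2.0324) = −(-1.4341) = 1.4341%

1.43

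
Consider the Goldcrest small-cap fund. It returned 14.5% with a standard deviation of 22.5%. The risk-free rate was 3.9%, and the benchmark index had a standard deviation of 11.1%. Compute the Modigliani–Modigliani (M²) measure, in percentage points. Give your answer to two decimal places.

Sharpe = (Rp − Rf) / σp = (14.5% − 3.9%) / 22.5% = 0.4711
M² = Rf + Sharpe × σm = 3.9% + 0.4711 × 11.1% = 9.1292%

9.13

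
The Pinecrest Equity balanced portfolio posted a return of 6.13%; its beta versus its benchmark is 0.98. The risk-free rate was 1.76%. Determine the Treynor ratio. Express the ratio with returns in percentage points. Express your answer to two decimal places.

Treynor = (Rp − Rf) / β = (6.13% − 1.76%) / 0.98 = 4.37 / 0.98 = 4.4592

4.46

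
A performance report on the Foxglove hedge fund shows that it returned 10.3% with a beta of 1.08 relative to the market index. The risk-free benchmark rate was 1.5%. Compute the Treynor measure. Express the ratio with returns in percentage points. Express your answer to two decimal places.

8.15

Treynor = (Rp − Rf) / β = (10.3% − 1.5%) / 1.08 = 8.80 / 1.08 = 8.1481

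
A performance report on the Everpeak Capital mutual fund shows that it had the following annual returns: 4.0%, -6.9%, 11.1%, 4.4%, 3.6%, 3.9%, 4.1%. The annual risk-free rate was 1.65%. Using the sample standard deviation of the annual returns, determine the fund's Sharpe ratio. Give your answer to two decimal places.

0.34

μ = (4 − 6.9 + 11.1 + 4.4 + 3.6 + 3.9 + 4.1) / 7 = 24.20 / 7 = 3.4571%
Sample σ = √[Σ(r − μ)² / 6] = √[167.4971 / 6] = √27.9162 = 5.2836%
Sharpe = (μ − rf) / σ = (3.4571 − 1.65) / 5.2836 = 1.8071 / 5.2836 = 0.3420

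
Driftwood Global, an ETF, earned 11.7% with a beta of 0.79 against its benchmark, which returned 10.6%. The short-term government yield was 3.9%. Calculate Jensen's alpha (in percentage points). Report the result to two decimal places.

2.51

CAPM expected return = Rf + β(Rm − Rf) = 3.9% + 0.79 × (10.6% − 3.9%) = 3.9 + 0.79 × 6.70 = 9.1930%
Jensen's α = Rp − E[R] = 11.7% − 9.1930% = 2.5070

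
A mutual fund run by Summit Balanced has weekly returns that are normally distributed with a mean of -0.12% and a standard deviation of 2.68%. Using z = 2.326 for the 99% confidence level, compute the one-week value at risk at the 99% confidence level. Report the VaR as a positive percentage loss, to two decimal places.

VaR (as % loss) = −(μ − z·σ) = −(-0.12% − 2.326 × 2.68%) = −(-6.35368%) = 6.35368%

6.35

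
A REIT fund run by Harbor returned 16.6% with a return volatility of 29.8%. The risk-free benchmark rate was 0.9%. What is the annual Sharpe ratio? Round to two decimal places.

Sharpe = (Rp − Rf) / σp = (16.6% − 0.9%) / 29.8% = 15.70% / 29.8% = 0.5268

0.53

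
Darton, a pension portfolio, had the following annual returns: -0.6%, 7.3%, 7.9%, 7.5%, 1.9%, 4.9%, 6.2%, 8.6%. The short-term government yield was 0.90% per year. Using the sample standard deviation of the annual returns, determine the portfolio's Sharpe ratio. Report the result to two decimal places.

Mean return r̄ = 43.70 / 8 = 5.4625%
Sample std dev = √[73.6188 / 7] = 3.2430%
Sharpe = (r̄ − rf) / σ = (5.4625 − 0.9) / 3.2430 = 4.5625 / 3.2430 = 1.4069

1.41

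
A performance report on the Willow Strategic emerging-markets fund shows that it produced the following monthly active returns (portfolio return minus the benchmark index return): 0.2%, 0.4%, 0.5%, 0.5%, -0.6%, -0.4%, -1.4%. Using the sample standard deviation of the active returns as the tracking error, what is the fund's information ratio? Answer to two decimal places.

-0.16

r̄ = (0.2 + 0.4 + 0.5 + 0.5 − 0.6 − 0.4 − 1.4) / 7 = -0.1143%
Sample std dev = √[3.0886 / 6] = 0.7175%
IR = r̄ / tracking error = -0.1143 / 0.7175 = -0.1593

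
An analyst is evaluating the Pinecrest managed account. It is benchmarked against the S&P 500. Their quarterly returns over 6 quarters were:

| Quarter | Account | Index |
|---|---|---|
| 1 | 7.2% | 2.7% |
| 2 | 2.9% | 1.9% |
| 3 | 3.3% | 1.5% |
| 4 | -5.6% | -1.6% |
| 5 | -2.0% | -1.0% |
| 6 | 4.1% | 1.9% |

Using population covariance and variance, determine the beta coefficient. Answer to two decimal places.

r̄p = 1.6500%,  r̄m = 0.9000%
Cov = Σ(rp − r̄p)(rm − r̄m) / 6 = 6.6233
Var(rm) = Σ(rm − r̄m)² / 6 = 2.5767
β = Cov / Var = 6.6233 / 2.5767 = 2.5705

2.57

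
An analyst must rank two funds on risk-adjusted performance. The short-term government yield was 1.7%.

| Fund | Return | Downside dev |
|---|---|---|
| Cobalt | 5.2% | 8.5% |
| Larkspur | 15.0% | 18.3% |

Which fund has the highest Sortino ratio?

Cobalt: Sortino ratio = (5.2% − 1.7%) / 8.5% = 0.412
Larkspur: Sortino ratio = (15.0% − 1.7%) / 18.3% = 0.727
Highest: Larkspur (0.727).

Larkspur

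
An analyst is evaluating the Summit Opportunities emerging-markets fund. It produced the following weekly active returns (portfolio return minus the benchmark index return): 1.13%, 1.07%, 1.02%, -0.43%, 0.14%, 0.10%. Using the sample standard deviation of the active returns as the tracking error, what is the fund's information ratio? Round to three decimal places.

Mean return μ = 3.030 / 6 = 0.5050%
Sample std dev = √[2.1466 / 5] = 0.6552%
IR = μ / tracking error = 0.5050 / 0.6552 = 0.7708

0.771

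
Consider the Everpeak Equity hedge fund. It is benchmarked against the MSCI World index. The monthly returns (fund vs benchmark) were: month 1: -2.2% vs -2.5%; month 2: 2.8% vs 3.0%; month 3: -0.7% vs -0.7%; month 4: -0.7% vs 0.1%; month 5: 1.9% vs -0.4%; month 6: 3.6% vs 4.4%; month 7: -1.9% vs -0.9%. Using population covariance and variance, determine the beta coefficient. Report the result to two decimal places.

r̄p = 0.4000%,  r̄m = 0.4286%
Cov = Σ(rp − r̄p)(rm − r̄m) / 7 = 4.2729
Var(rm) = Σ(rm − r̄m)² / 7 = 4.9706
β = Cov / Var = 4.2729 / 4.9706 = 0.8596

0.86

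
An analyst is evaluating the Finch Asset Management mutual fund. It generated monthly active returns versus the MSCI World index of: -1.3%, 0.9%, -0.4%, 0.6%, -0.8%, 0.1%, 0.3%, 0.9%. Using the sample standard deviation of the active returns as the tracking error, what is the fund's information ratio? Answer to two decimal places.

0.05

Mean return r̄ = 0.30 / 8 = 0.0375%
Σ(r − r̄)² = (-1.3 − 0.0375)² + (0.9 − 0.0375)² + (-0.4 − 0.0375)² + … = 4.5588
sample σ = √(4.5588 / 7) = √0.6513 = 0.8070%
IR = r̄ / tracking error = 0.0375 / 0.8070 = 0.0465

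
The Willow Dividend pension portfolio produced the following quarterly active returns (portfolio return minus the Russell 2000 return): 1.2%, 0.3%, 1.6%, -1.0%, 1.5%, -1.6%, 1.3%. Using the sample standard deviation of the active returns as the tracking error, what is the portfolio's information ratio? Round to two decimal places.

0.36

μ = (1.2 + 0.3 + 1.6 − 1 + 1.5 − 1.6 + 1.3) / 7 = 3.30 / 7 = 0.4714%
Sample σ = √[Σ(r − μ)² / 6] = √[10.0343 / 6] = √1.6724 = 1.2932%
IR = μ / tracking error = 0.4714 / 1.2932 = 0.3645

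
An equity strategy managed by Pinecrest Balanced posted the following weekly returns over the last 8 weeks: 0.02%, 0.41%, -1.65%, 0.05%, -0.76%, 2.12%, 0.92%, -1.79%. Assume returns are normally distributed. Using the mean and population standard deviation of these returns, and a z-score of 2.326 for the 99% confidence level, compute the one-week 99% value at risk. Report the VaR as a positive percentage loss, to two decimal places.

2.93

r̄ = (0.02 + 0.41 − 1.65 + 0.05 − 0.76 + 2.12 + 0.92 − 1.79) / 8 = -0.0850%
Σ(r − r̄)² = 11.9582; population σ = √(11.9582/8) = 1.2226%
VaR = −(r̄ − z·σ) = −(-0.0850 − 2.326 × 1.2226) = −(-2.9288) = 2.9288%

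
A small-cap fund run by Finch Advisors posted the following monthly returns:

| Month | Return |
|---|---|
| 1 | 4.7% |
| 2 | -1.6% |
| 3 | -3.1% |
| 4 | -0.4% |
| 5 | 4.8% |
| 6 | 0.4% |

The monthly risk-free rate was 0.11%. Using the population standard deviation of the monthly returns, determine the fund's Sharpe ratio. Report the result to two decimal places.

Mean return μ = 4.80 / 6 = 0.8000%
Σ(r − μ)² = 53.7800; population σ = √(53.7800/6) = 2.9939%
Sharpe = (μ − rf) / σ = (0.8000 − 0.11) / 2.9939 = 0.6900 / 2.9939 = 0.2305

0.23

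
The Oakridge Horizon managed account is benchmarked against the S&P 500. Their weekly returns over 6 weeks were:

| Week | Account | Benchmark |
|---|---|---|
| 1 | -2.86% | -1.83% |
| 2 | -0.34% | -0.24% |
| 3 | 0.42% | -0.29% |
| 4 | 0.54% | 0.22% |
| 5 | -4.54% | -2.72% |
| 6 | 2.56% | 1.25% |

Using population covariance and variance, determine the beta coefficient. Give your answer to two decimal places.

1.77

r̄p = -0.7033%,  r̄m = -0.6017%
Cov = Σ(rp − r̄p)(rm − r̄m) / 6 = 3.0537
Var(rm) = Σ(rm − r̄m)² / 6 = 1.7213
β = Cov / Var = 3.0537 / 1.7213 = 1.7741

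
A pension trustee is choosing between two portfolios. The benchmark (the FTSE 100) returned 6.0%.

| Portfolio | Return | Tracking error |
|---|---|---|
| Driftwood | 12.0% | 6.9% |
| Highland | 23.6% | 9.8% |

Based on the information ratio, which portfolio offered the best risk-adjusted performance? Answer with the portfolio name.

Highland

Driftwood: IR = (12.0% − 6.0%) / 6.9% = 0.870
Highland: IR = (23.6% − 6.0%) / 9.8% = 1.796
Highest: Highland (1.796).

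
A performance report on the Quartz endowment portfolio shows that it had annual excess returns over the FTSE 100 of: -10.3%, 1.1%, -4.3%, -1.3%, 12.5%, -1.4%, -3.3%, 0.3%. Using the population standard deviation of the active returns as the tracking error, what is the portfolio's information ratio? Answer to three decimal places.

-0.139

Mean return μ = -6.70 / 8 = -0.8375%
Σ(r − μ)² = 291.0588; population σ = √(291.0588/8) = 6.0318%
IR = μ / tracking error = -0.8375 / 6.0318 = -0.1388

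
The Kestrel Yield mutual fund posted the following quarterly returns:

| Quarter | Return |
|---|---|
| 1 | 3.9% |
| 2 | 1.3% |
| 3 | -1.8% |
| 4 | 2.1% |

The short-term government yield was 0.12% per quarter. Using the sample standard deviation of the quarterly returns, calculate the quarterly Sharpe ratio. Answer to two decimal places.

μ = (3.9 + 1.3 − 1.8 + 2.1) / 4 = 1.3750%
Σ(r − μ)² = (3.9 − 1.3750)² + (1.3 − 1.3750)² + (-1.8 − 1.3750)² + … = 16.9875
sample σ = √(16.9875 / 3) = √5.6625 = 2.3796%
Sharpe = (μ − rf) / σ = (1.3750 − 0.12) / 2.3796 = 1.2550 / 2.3796 = 0.5274

0.53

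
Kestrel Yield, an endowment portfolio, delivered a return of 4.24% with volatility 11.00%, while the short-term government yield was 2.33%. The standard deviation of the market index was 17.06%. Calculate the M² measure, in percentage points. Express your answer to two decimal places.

5.29

Sharpe = (Rp − Rf) / σp = (4.24% − 2.33%) / 11.00% = 0.1736
M² = Rf + Sharpe × σm = 2.33% + 0.1736 × 17.06% = 5.2916%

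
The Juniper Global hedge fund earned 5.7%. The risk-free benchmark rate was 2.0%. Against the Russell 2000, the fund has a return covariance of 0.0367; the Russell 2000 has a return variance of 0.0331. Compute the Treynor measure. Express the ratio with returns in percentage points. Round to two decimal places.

3.34

β = Cov / Var = 0.0367 / 0.0331 = 1.1088
Treynor = (Rp − Rf) / β = (5.7% − 2.0%) / 1.1088 = 3.70 / 1.1088 = 3.3369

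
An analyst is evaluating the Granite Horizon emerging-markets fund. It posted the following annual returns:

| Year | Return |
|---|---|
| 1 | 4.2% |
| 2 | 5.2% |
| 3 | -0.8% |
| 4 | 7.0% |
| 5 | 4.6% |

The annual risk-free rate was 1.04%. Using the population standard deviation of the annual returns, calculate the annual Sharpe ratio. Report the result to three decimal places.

1.153

Mean return μ = 20.20 / 5 = 4.0400%
Population σ = √[Σ(r − μ)² / 5] = √[33.8720 / 5] = √6.7744 = 2.6028%
Sharpe = (μ − rf) / σ = (4.0400 − 1.04) / 2.6028 = 3.0000 / 2.6028 = 1.1526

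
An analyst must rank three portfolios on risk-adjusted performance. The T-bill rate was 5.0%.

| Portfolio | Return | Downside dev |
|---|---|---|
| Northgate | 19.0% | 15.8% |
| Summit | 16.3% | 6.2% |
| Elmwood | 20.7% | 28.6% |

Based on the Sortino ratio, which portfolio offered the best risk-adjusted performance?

Northgate: Sortino ratio = (19.0% − 5.0%) / 15.8% = 0.886
Summit: Sortino ratio = (16.3% − 5.0%) / 6.2% = 1.823
Elmwood: Sortino ratio = (20.7% − 5.0%) / 28.6% = 0.549
Highest: Summit (1.823).

Summit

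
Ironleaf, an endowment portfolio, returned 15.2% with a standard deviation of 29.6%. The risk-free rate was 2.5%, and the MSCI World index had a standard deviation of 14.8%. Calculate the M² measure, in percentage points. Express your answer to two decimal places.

8.85

Sharpe = (Rp − Rf) / σp = (15.2% − 2.5%) / 29.6% = 0.4291
M² = Rf + Sharpe × σm = 2.5% + 0.4291 × 14.8% = 8.8507%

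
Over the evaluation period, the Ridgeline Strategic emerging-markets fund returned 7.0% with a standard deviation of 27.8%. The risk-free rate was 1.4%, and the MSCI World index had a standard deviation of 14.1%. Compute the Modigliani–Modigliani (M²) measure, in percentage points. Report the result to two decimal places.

4.24

Sharpe = (Rp − Rf) / σp = (7.0% − 1.4%) / 27.8% = 0.2014
M² = Rf + Sharpe × σm = 1.4% + 0.2014 × 14.1% = 4.2397%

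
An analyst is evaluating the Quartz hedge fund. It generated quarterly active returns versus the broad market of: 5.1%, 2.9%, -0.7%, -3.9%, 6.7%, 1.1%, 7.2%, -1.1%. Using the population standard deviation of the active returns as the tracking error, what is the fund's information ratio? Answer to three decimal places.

μ = (5.1 + 2.9 − 0.7 − 3.9 + 6.7 + 1.1 + 7.2 − 1.1) / 8 = 17.30 / 8 = 2.1625%
Population σ = √[Σ(r − μ)² / 8] = √[111.8588 / 8] = √13.9824 = 3.7393%
IR = μ / tracking error = 2.1625 / 3.7393 = 0.5783

0.578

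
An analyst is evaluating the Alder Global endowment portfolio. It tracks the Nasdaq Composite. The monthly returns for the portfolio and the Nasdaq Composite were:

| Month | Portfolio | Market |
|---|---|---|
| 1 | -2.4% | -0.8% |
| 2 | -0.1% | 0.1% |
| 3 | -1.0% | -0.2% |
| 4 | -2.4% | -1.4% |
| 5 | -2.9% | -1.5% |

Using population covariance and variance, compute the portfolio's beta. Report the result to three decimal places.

1.557

r̄p = -1.7600%,  r̄m = -0.7600%
Cov = Σ(rp − r̄p)(rm − r̄m) / 5 = 0.6264
Var(rm) = Σ(rm − r̄m)² / 5 = 0.4024
β = Cov / Var = 0.6264 / 0.4024 = 1.5567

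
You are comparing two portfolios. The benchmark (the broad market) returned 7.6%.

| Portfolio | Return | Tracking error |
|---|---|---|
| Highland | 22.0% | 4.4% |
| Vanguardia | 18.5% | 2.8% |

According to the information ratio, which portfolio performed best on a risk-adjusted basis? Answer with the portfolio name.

Vanguardia

Highland: IR = (22.0% − 7.6%) / 4.4% = 3.273
Vanguardia: IR = (18.5% − 7.6%) / 2.8% = 3.893
Highest: Vanguardia (3.893).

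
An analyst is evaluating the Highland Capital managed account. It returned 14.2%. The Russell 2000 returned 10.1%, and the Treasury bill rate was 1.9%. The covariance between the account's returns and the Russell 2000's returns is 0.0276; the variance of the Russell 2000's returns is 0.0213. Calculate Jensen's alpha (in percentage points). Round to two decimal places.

β = Cov / Var = 0.0276 / 0.0213 = 1.2958
E[R] = Rf + β(Rm − Rf) = 1.9% + 1.2958 × (10.1% − 1.9%) = 12.5256%
α = Rp − E[R] = 14.2% − 12.5256% = 1.6744

1.67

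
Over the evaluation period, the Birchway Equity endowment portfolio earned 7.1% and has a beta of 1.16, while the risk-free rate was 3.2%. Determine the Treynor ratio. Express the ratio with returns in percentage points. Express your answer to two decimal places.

3.36

Treynor = (Rp − Rf) / β = (7.1% − 3.2%) / 1.16 = 3.90 / 1.16 = 3.3621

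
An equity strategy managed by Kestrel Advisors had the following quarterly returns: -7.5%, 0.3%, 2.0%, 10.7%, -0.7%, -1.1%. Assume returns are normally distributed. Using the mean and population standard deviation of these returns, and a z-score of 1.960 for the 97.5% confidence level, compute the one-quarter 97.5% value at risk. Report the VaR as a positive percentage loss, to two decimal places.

Mean return r̄ = 3.70 / 6 = 0.6167%
Σ(r − r̄)² = (-7.5 − 0.6167)² + (0.3 − 0.6167)² + … = 174.2483
population σ = √(174.2483 / 6) = √29.0414 = 5.3890%
VaR = −(r̄ − z·σ) = −(0.6167 − 1.960 × 5.3890) = −(-9.9457) = 9.9457%

9.95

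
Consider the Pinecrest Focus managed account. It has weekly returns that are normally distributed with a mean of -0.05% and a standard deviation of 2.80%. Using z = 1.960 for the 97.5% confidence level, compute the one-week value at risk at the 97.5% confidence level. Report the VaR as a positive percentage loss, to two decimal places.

5.54

VaR (as % loss) = −(μ − z·σ) = −(-0.05% − 1.960 × 2.80%) = −(-5.5380%) = 5.5380%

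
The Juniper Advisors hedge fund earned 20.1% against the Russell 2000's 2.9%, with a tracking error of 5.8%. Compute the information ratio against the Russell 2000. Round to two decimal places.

2.97

IR = (Rp − Rb) / TE = (20.1% − 2.9%) / 5.8% = 17.20% / 5.8% = 2.9655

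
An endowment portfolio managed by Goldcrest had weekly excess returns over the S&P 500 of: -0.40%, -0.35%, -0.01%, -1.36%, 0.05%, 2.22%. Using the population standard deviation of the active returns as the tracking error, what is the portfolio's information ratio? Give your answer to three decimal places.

Mean return r̄ = 0.150 / 6 = 0.0250%
Population std dev = √[7.0594 / 6] = 1.0847%
IR = r̄ / tracking error = 0.0250 / 1.0847 = 0.0230

0.023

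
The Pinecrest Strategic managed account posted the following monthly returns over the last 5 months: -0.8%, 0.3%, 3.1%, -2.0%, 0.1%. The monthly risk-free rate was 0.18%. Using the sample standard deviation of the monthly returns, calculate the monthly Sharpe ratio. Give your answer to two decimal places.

-0.02

μ = (-0.8 + 0.3 + 3.1 − 2 + 0.1) / 5 = 0.1400%
Sample σ = √[Σ(r − μ)² / 4] = √[14.2520 / 4] = √3.5630 = 1.8876%
Sharpe = (μ − rf) / σ = (0.1400 − 0.18) / 1.8876 = -0.0400 / 1.8876 = -0.0212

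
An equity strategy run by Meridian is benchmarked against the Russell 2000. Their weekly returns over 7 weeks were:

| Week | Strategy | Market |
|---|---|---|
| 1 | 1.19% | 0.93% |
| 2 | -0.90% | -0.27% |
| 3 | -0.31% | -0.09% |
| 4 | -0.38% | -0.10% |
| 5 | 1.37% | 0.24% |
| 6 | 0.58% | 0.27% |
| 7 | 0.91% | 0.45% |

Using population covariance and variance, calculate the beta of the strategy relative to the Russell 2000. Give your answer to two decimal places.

1.81

r̄p = 0.3514%,  r̄m = 0.2043%
Cov = Σ(rp − r̄p)(rm − r̄m) / 7 = 0.2583
Var(rm) = Σ(rm − r̄m)² / 7 = 0.1424
β = Cov / Var = 0.2583 / 0.1424 = 1.8139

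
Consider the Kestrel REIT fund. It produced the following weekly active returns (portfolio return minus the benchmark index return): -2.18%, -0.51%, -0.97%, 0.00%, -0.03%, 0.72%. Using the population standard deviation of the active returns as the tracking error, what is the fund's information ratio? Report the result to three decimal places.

r̄ = (-2.18 − 0.51 − 0.97 + 0 − 0.03 + 0.72) / 6 = -0.4950%
Population std dev = √[5.0026 / 6] = 0.9131%
IR = r̄ / tracking error = -0.4950 / 0.9131 = -0.5421

-0.542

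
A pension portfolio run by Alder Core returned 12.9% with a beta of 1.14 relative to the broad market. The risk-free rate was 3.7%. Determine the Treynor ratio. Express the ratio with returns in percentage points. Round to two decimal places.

Treynor = (Rp − Rf) / β = (12.9% − 3.7%) / 1.14 = 9.20 / 1.14 = 8.0702

8.07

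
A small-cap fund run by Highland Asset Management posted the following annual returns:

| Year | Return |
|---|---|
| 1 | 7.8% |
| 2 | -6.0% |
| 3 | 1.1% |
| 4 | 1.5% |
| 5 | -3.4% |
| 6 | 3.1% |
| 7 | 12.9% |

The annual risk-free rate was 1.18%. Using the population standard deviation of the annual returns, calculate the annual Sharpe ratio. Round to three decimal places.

Mean return r̄ = 17.00 / 7 = 2.4286%
Σ(r − r̄)² = (7.8 − 2.4286)² + (-6 − 2.4286)² + (1.1 − 2.4286)² + … = 246.5943
σ = √[246.5943 / 7] = 5.9353%
Sharpe = (r̄ − rf) / σ = (2.4286 − 1.18) / 5.9353 = 1.2486 / 5.9353 = 0.2104

0.210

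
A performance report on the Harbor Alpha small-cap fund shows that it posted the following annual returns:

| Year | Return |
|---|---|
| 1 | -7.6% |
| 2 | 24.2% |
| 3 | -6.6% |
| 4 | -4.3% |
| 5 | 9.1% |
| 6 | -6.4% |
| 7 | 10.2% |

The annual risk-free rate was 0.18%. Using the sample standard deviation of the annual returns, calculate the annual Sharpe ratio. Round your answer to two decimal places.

0.20

r̄ = (-7.6 + 24.2 − 6.6 − 4.3 + 9.1 − 6.4 + 10.2) / 7 = 18.60 / 7 = 2.6571%
Sample σ = √[Σ(r − r̄)² / 6] = √[883.8371 / 6] = √147.3062 = 12.1370%
Sharpe = (r̄ − rf) / σ = (2.6571 − 0.18) / 12.1370 = 2.4771 / 12.1370 = 0.2041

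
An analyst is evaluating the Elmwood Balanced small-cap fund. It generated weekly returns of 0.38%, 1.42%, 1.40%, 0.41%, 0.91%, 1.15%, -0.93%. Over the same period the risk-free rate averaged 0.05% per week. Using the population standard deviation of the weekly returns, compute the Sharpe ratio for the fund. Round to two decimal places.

Mean return μ = 4.740 / 7 = 0.6771%
Population std dev = √[4.0947 / 7] = 0.7648%
Sharpe = (μ − rf) / σ = (0.6771 − 0.05) / 0.7648 = 0.6271 / 0.7648 = 0.8200

0.82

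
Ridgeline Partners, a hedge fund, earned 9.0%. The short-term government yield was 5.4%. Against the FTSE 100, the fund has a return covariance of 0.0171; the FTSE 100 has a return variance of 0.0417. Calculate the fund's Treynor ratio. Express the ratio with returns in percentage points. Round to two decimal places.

8.78

β = Cov / Var = 0.0171 / 0.0417 = 0.4101
Treynor = (Rp − Rf) / β = (9.0% − 5.4%) / 0.4101 = 3.60 / 0.4101 = 8.7783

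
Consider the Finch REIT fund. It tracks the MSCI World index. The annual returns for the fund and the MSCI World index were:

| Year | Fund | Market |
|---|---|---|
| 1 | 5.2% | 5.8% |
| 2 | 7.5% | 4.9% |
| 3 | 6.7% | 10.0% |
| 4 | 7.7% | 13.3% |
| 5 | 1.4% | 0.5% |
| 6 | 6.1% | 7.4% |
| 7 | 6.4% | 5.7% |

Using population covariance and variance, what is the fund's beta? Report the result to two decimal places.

0.41

r̄p = 5.8571%,  r̄m = 6.8000%
Cov = Σ(rp − r̄p)(rm − r̄m) / 7 = 5.6914
Var(rm) = Σ(rm − r̄m)² / 7 = 14.0514
β = Cov / Var = 5.6914 / 14.0514 = 0.4050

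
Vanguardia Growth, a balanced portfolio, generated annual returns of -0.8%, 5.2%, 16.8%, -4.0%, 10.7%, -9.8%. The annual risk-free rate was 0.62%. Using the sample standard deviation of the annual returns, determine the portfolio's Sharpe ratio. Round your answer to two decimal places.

0.24

Mean return r̄ = 18.10 / 6 = 3.0167%
Sample std dev = √[481.8483 / 5] = 9.8168%
Sharpe = (r̄ − rf) / σ = (3.0167 − 0.62) / 9.8168 = 2.3967 / 9.8168 = 0.2441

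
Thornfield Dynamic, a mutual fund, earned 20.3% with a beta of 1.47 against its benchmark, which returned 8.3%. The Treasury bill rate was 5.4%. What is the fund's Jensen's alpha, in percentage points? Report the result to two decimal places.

10.64

CAPM expected return = Rf + β(Rm − Rf) = 5.4% + 1.47 × (8.3% − 5.4%) = 5.4 + 1.47 × 2.90 = 9.6630%
Jensen's α = Rp − E[R] = 20.3% − 9.6630% = 10.6370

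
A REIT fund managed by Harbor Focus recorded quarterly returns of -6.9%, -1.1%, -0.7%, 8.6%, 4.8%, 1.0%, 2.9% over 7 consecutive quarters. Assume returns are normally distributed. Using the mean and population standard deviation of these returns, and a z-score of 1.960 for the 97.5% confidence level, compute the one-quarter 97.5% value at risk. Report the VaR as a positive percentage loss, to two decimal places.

Mean return μ = 8.60 / 7 = 1.2286%
Σ(r − μ)² = (-6.9 − 1.2286)² + (-1.1 − 1.2286)² + (-0.7 − 1.2286)² + … = 145.1543
population σ = √(145.1543 / 7) = √20.7363 = 4.5537%
VaR = −(μ − z·σ) = −(1.2286 − 1.960 × 4.5537) = −(-7.6967) = 7.6967%

7.70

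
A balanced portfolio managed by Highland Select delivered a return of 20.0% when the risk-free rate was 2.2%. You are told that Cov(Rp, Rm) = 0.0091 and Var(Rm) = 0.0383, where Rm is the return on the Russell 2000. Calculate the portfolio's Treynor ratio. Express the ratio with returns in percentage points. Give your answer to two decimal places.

β = Cov / Var = 0.0091 / 0.0383 = 0.2376
Treynor = (Rp − Rf) / β = (20.0% − 2.2%) / 0.2376 = 17.80 / 0.2376 = 74.9158

74.92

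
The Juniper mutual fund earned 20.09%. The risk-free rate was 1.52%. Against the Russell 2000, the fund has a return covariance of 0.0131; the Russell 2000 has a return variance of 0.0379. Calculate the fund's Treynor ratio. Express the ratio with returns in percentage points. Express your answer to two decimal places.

53.73

β = Cov / Var = 0.0131 / 0.0379 = 0.3456
Treynor = (Rp − Rf) / β = (20.09% − 1.52%) / 0.3456 = 18.57 / 0.3456 = 53.7326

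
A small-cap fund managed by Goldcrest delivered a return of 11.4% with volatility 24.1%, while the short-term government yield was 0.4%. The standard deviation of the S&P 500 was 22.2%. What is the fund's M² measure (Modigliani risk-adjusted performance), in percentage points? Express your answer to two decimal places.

Sharpe = (Rp − Rf) / σp = (11.4% − 0.4%) / 24.1% = 0.4564
M² = Rf + Sharpe × σm = 0.4% + 0.4564 × 22.2% = 10.5321%

10.53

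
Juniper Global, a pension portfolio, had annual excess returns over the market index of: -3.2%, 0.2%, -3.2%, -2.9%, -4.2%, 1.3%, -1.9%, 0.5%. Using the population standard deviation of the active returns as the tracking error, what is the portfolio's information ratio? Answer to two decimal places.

r̄ = (-3.2 + 0.2 − 3.2 − 2.9 − 4.2 + 1.3 − 1.9 + 0.5) / 8 = -1.6750%
Σ(r − r̄)² = (-3.2 − (-1.6750))² + (0.2 − (-1.6750))² + … = 29.6750
population σ = √(29.6750 / 8) = √3.7094 = 1.9260%
IR = r̄ / tracking error = -1.6750 / 1.9260 = -0.8697

-0.87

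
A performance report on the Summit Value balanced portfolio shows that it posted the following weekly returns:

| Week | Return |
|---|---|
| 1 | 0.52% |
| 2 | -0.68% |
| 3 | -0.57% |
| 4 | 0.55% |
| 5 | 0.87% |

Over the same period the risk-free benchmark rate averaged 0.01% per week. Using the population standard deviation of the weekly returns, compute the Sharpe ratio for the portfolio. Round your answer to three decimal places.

0.201

r̄ = (0.52 − 0.68 − 0.57 + 0.55 + 0.87) / 5 = 0.1380%
Σ(r − r̄)² = (0.52 − 0.1380)² + (-0.68 − 0.1380)² + (-0.57 − 0.1380)² + … = 2.0219
population σ = √(2.0219 / 5) = √0.4044 = 0.6359%
Sharpe = (r̄ − rf) / σ = (0.1380 − 0.01) / 0.6359 = 0.1280 / 0.6359 = 0.2013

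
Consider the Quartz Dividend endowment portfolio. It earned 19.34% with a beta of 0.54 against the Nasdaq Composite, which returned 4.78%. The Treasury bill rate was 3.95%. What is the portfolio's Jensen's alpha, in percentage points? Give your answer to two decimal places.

CAPM expected return = Rf + β(Rm − Rf) = 3.95% + 0.54 × (4.78% − 3.95%) = 3.95 + 0.54 × 0.83 = 4.3982%
Jensen's α = Rp − E[R] = 19.34% − 4.3982% = 14.9418

14.94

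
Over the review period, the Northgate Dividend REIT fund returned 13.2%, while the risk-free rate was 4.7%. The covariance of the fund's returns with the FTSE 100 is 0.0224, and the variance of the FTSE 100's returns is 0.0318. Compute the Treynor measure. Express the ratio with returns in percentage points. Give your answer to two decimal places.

β = Cov / Var = 0.0224 / 0.0318 = 0.7044
Treynor = (Rp − Rf) / β = (13.2% − 4.7%) / 0.7044 = 8.50 / 0.7044 = 12.0670

12.07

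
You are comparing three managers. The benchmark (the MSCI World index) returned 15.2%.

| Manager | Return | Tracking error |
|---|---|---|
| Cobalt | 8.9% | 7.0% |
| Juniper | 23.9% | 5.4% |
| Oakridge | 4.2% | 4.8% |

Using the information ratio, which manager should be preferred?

Juniper

Cobalt: IR = (8.9% − 15.2%) / 7.0% = -0.900
Juniper: IR = (23.9% − 15.2%) / 5.4% = 1.611
Oakridge: IR = (4.2% − 15.2%) / 4.8% = -2.292
Highest: Juniper (1.611).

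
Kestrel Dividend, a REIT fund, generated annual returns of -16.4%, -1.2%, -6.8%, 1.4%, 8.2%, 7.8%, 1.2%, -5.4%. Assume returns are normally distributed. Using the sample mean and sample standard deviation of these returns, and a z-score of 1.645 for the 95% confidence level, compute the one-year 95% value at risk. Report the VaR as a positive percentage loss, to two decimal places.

r̄ = (-16.4 − 1.2 − 6.8 + 1.4 + 8.2 + 7.8 + 1.2 − 5.4) / 8 = -11.20 / 8 = -1.4000%
Σ(r − r̄)² = (-16.4 − (-1.4000))² + (-1.2 − (-1.4000))² + (-6.8 − (-1.4000))² + … = 461.6000
σ = √[461.6000 / 7] = 8.1205%
VaR = −(r̄ − z·σ) = −(-1.4000 − 1.645 × 8.1205) = −(-14.7582) = 14.7582%

14.76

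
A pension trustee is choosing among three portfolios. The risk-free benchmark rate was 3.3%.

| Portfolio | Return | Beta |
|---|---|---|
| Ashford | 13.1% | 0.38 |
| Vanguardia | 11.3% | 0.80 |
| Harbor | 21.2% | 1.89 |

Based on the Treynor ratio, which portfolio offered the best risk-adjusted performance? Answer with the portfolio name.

Ashford: Treynor = (13.1% − 3.3%) / 0.38 = 25.789
Vanguardia: Treynor = (11.3% − 3.3%) / 0.80 = 10.000
Harbor: Treynor = (21.2% − 3.3%) / 1.89 = 9.471
Highest: Ashford (25.789).

Ashford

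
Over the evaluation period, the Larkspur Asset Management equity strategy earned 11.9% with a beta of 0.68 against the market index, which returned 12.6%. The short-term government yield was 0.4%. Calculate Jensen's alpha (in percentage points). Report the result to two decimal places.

3.20

CAPM expected return = Rf + β(Rm − Rf) = 0.4% + 0.68 × (12.6% − 0.4%) = 0.4 + 0.68 × 12.20 = 8.6960%
Jensen's α = Rp − E[R] = 11.9% − 8.6960% = 3.2040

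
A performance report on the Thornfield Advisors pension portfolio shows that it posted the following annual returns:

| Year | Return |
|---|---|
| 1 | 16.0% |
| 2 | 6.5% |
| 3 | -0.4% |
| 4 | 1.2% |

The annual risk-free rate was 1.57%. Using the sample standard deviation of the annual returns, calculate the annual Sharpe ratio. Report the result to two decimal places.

0.58

r̄ = (16 + 6.5 − 0.4 + 1.2) / 4 = 5.8250%
Sample std dev = √[164.1275 / 3] = 7.3966%
Sharpe = (r̄ − rf) / σ = (5.8250 − 1.57) / 7.3966 = 4.2550 / 7.3966 = 0.5753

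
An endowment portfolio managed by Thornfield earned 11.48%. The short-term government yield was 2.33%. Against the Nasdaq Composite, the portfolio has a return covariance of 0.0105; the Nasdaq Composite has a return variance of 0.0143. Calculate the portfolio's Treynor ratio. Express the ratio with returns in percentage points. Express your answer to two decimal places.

β = Cov / Var = 0.0105 / 0.0143 = 0.7343
Treynor = (Rp − Rf) / β = (11.48% − 2.33%) / 0.7343 = 9.15 / 0.7343 = 12.4608

12.46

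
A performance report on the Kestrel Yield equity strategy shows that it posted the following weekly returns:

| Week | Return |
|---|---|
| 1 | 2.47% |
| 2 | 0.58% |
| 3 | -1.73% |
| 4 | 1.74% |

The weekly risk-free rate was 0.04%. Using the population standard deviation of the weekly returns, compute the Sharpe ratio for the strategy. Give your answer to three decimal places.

Mean return r̄ = 3.060 / 4 = 0.7650%
Σ(r − r̄)² = 10.1169; population σ = √(10.1169/4) = 1.5904%
Sharpe = (r̄ − rf) / σ = (0.7650 − 0.04) / 1.5904 = 0.7250 / 1.5904 = 0.4559

0.456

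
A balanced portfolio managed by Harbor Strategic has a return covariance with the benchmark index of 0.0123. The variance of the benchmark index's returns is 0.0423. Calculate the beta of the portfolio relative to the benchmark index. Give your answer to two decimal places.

β = Cov(Rp, Rm) / Var(Rm) = 0.0123 / 0.0423 = 0.2908

0.29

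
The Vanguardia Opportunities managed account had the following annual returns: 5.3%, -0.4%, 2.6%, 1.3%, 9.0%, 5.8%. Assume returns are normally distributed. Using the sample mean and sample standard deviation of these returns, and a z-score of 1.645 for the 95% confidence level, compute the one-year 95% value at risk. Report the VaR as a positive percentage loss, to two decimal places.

1.69

r̄ = (5.3 − 0.4 + 2.6 + 1.3 + 9 + 5.8) / 6 = 3.9333%
Σ(r − r̄)² = 58.5133; sample σ = √(58.5133/5) = 3.4209%
VaR = −(r̄ − z·σ) = −(3.9333 − 1.645 × 3.4209) = −(-1.6941) = 1.6941%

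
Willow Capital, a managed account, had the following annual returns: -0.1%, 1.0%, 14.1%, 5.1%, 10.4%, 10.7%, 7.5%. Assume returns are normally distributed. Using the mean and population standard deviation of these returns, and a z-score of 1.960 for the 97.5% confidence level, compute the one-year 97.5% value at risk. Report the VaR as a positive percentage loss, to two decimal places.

2.59

Mean return μ = 48.70 / 7 = 6.9571%
Σ(r − μ)² = 165.9171; population σ = √(165.9171/7) = 4.8685%
VaR = −(μ − z·σ) = −(6.9571 − 1.960 × 4.8685) = −(-2.5852) = 2.5852%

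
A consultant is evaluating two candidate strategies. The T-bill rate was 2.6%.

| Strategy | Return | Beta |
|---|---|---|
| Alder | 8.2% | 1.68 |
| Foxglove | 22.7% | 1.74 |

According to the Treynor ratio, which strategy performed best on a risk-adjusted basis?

Foxglove

Alder: Treynor = (8.2% − 2.6%) / 1.68 = 3.333
Foxglove: Treynor = (22.7% − 2.6%) / 1.74 = 11.552
Highest: Foxglove (11.552).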